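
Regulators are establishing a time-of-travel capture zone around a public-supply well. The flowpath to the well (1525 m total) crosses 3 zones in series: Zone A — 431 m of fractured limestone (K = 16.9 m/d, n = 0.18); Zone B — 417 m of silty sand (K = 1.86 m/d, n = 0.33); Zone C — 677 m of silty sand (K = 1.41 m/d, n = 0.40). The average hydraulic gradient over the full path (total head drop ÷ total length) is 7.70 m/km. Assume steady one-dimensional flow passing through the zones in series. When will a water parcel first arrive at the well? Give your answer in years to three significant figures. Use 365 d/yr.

82.8 years

Steady 1-D flow in series ⇒ the Darcy flux q is identical in every zone and the zone head losses add (resistances L/K in series).
Σ(L/K) = 431/16.9 + 417/1.86 + 677/1.41 = 25.50 + 224.2 + 480.1 = 729.8 d
K_eq = L_total / Σ(L/K) = 1525 / 729.8 = 2.090 m/d
q = K_eq · i = 2.090 × 0.0077 = 0.01609 m/d (same in every zone)
Zone A: v = q/n = 0.01609/0.18 = 0.08938 m/d → t_A = 431/0.08938 = 4822 d
Zone B: v = q/n = 0.01609/0.33 = 0.04876 m/d → t_B = 417/0.04876 = 8553 d
Zone C: v = q/n = 0.01609/0.40 = 0.04022 m/d → t_C = 677/0.04022 = 16830 d
Total t = 4822 + 8553 + 16830 = 30210 d
   = 30210 / 365 = 82.8 yr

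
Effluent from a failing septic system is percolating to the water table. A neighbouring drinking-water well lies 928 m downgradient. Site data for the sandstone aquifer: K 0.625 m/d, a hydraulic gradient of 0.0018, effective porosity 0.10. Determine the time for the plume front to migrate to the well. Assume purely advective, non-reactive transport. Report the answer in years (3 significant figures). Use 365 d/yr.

Specific discharge q = 0.625 × 0.0018 = 0.001125 m/d
Seepage velocity v = q / n = 0.001125 / 0.10 = 0.01125 m/d
t = L / v = 928 / 0.01125 = 82490 d
   = 82490 / 365 = 226 yr

226 years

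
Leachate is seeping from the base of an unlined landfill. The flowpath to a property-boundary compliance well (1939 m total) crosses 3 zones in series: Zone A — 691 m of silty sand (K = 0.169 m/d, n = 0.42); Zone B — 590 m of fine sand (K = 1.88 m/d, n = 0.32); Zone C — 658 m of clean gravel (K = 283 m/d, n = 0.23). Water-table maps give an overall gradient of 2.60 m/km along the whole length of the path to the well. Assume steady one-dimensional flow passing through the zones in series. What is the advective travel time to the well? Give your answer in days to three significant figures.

Continuity: the same q passes through each zone, so ΔH = q·Σ(L_j/K_j) — the zones act as resistances in series.
Σ(L/K) = 691/0.169 + 590/1.88 + 658/283 = 4089 + 313.8 + 2.325 = 4405 d
K_eq = L_total / Σ(L/K) = 1939 / 4405 = 0.4402 m/d
q = K_eq · i = 0.4402 × 0.0026 = 0.001144 m/d (same in every zone)
Zone A: v = q/n = 0.001144/0.42 = 0.002725 m/d → t_A = 691/0.002725 = 253600 d
Zone B: v = q/n = 0.001144/0.32 = 0.003577 m/d → t_B = 590/0.003577 = 165000 d
Zone C: v = q/n = 0.001144/0.23 = 0.004976 m/d → t_C = 658/0.004976 = 132200 d
Total t = 253600 + 165000 + 132200 = 550800 d

551000 days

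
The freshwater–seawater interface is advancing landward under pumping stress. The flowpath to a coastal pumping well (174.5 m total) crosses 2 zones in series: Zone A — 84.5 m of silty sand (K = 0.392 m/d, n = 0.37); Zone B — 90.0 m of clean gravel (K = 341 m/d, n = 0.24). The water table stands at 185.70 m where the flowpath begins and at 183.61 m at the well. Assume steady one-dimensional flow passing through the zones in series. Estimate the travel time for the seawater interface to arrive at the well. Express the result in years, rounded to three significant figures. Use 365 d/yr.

15.0 years

Total head drop ΔH = 185.70 − 183.61 = 2.09 m
Continuity: the same q passes through each zone, so ΔH = q·Σ(L_j/K_j) — the zones act as resistances in series.
Σ(L/K) = 84.5/0.392 + 90.0/341 = 215.6 + 0.2639 = 215.8 d
q = ΔH / Σ(L/K) = 2.09 / 215.8 = 0.009684 m/d (same in every zone)
Zone A: v = q/n = 0.009684/0.37 = 0.02617 m/d → t_A = 84.5/0.02617 = 3229 d
Zone B: v = q/n = 0.009684/0.24 = 0.04035 m/d → t_B = 90.0/0.04035 = 2231 d
Total t = 3229 + 2231 = 5459 d
   = 5459 / 365 = 15.0 yr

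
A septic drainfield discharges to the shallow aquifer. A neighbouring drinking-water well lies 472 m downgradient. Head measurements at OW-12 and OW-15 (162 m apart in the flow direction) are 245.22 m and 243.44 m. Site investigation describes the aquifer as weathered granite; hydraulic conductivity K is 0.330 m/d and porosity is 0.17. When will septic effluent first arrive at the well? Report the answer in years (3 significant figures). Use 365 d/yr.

60.6 years

Hydraulic gradient i = (245.22 − 243.44) / 162 = 1.78 / 162 = 0.01099
Specific discharge q = 0.330 × 0.01099 = 0.003626 m/d
Seepage velocity v = q / n = 0.003626 / 0.17 = 0.02133 m/d
t = L / v = 472 / 0.02133 = 22130 d
   = 22130 / 365 = 60.6 yr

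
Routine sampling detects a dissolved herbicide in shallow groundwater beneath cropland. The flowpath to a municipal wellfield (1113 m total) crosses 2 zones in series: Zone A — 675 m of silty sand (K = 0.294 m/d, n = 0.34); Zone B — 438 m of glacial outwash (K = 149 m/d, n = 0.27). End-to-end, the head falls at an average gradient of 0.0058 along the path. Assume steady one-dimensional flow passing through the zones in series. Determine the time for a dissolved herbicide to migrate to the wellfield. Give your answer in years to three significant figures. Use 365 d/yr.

Steady 1-D flow in series ⇒ the Darcy flux q is identical in every zone and the zone head losses add (resistances L/K in series).
Σ(L/K) = 675/0.294 + 438/149 = 2296 + 2.940 = 2299 d
K_eq = L_total / Σ(L/K) = 1113 / 2299 = 0.4842 m/d
q = K_eq · i = 0.4842 × 0.0058 = 0.002808 m/d (same in every zone)
Zone A: v = q/n = 0.002808/0.34 = 0.008259 m/d → t_A = 675/0.008259 = 81730 d
Zone B: v = q/n = 0.002808/0.27 = 0.01040 m/d → t_B = 438/0.01040 = 42110 d
Total t = 81730 + 42110 = 123800 d
   = 123800 / 365 = 339 yr

339 years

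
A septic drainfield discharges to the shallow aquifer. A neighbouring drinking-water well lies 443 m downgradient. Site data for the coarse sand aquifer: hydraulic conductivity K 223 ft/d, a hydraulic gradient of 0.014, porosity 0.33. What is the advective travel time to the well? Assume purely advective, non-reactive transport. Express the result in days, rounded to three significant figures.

154 days

K = 223 ft/d × 0.3048 = 67.97 m/d
q = Ki = 67.97 × 0.014 = 0.9516 m/d
v = Ki/n = 67.97·0.014/0.33 = 2.884 m/d
t = L / v = 443 / 2.884 = 153.6 d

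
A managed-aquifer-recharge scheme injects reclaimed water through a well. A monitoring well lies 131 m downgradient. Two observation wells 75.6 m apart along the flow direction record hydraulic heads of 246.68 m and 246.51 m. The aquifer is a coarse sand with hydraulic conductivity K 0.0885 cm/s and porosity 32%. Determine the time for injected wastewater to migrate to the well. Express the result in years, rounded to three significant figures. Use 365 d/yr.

0.668 years

Hydraulic gradient i = (246.68 − 246.51) / 75.6 = 0.17 / 75.6 = 0.002249
K = 0.0885 cm/s × 864 = 76.46 m/d
q = Ki = 76.46 × 0.002249 = 0.1719 m/d
v = Ki/n = 76.46·0.002249/0.32 = 0.5373 m/d
t = L / v = 131 / 0.5373 = 243.8 d
   = 243.8 / 365 = 0.668 yr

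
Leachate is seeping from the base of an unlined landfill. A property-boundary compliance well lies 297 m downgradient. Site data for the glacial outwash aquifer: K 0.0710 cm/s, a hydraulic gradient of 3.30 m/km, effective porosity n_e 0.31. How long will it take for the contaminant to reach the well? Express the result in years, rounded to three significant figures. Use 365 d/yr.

1.25 years

K = 0.0710 cm/s × 864 = 61.34 m/d
Specific discharge q = 61.34 × 0.0033 = 0.2024 m/d
v_s = q/n_e = 0.2024/0.31 = 0.6530 m/d
t = L / v = 297 / 0.6530 = 454.8 d
   = 454.8 / 365 = 1.25 yr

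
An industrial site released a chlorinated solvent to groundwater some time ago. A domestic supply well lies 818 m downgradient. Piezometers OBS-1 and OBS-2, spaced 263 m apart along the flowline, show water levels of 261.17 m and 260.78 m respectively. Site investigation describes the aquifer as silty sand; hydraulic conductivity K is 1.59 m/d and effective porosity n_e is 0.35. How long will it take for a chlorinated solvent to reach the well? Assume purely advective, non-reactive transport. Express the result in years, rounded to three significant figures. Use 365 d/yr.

Hydraulic gradient i = (261.17 − 260.78) / 263 = 0.39 / 263 = 0.001483
Specific discharge q = 1.59 × 0.001483 = 0.002358 m/d
v_s = q/n_e = 0.002358/0.35 = 0.006737 m/d
t = L / v = 818 / 0.006737 = 121400 d
   = 121400 / 365 = 333 yr

333 years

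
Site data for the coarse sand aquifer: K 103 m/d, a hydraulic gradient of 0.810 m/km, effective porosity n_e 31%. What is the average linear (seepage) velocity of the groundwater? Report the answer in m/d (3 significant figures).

Darcy flux q = K·i = 103 × 8.1e-4 = 0.08343 m/d
Average linear velocity = 0.08343 / 0.31 = 0.2691 m/d

0.269 m/d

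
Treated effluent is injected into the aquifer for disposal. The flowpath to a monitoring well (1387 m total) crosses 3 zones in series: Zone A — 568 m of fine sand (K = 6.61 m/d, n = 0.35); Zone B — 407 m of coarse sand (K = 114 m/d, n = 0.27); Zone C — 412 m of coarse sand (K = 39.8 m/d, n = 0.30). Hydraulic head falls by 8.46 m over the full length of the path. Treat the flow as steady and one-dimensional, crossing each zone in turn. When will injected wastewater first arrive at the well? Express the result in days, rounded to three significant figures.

Continuity: the same q passes through each zone, so ΔH = q·Σ(L_j/K_j) — the zones act as resistances in series.
Σ(L/K) = 568/6.61 + 407/114 + 412/39.8 = 85.93 + 3.570 + 10.35 = 99.85 d
q = ΔH / Σ(L/K) = 8.46 / 99.85 = 0.08473 m/d (same in every zone)
Zone A: v = q/n = 0.08473/0.35 = 0.2421 m/d → t_A = 568/0.2421 = 2346 d
Zone B: v = q/n = 0.08473/0.27 = 0.3138 m/d → t_B = 407/0.3138 = 1297 d
Zone C: v = q/n = 0.08473/0.30 = 0.2824 m/d → t_C = 412/0.2824 = 1459 d
Total t = 2346 + 1297 + 1459 = 5102 d

5100 days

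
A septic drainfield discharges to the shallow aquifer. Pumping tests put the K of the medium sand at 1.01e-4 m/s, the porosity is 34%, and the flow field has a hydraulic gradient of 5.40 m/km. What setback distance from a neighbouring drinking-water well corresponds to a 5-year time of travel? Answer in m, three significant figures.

253 m

K = 1.01e-4 m/s × 86400 s/d = 8.726 m/d
Darcy flux q = K·i = 8.726 × 0.0054 = 0.04712 m/d
v = Ki/n = 8.726·0.0054/0.34 = 0.1386 m/d
T = 5 yr × 365 = 1825 d
L = v × T = 0.1386 × 1825 = 252.9 m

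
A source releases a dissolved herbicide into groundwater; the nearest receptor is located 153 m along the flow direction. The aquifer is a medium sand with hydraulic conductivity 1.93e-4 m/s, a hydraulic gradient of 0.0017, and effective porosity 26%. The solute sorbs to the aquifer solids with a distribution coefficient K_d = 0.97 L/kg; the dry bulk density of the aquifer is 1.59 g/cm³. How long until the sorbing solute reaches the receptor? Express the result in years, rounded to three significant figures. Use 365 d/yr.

26.7 years

K = 1.93e-4 m/s × 86400 s/d = 16.68 m/d
q = Ki = 16.68 × 0.0017 = 0.02835 m/d
v_s = q/n_e = 0.02835/0.26 = 0.1090 m/d
Retardation R = 1 + ρ_b·K_d/n = 1 + 1.59×0.97/0.26 = 6.932
Contaminant velocity v_c = v/R = 0.1090/6.932 = 0.01573 m/d
t = L/v_c = 153/0.01573 = 9727 d
   = 9727/365 = 26.7 yr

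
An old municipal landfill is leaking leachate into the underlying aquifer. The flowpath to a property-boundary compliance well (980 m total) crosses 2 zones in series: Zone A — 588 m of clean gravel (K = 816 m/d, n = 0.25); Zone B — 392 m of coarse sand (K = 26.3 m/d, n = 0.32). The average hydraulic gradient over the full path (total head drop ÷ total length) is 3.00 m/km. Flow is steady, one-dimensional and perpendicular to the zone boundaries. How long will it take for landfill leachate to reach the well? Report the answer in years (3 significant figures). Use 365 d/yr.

Continuity: the same q passes through each zone, so ΔH = q·Σ(L_j/K_j) — the zones act as resistances in series.
Σ(L/K) = 588/816 + 392/26.3 = 0.7206 + 14.90 = 15.63 d
K_eq = L_total / Σ(L/K) = 980 / 15.63 = 62.72 m/d
q = K_eq · i = 62.72 × 0.0030 = 0.1882 m/d (same in every zone)
Zone A: v = q/n = 0.1882/0.25 = 0.7526 m/d → t_A = 588/0.7526 = 781.3 d
Zone B: v = q/n = 0.1882/0.32 = 0.5880 m/d → t_B = 392/0.5880 = 666.7 d
Total t = 781.3 + 666.7 = 1448 d
   = 1448 / 365 = 3.97 yr

3.97 years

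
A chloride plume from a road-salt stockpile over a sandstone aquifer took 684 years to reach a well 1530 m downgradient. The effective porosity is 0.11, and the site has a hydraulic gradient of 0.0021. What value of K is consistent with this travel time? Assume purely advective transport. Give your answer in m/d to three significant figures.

t = 684 years = 249700 d
v = L / t = 1530 / 249700 = 0.006128 m/d
K = v · n / i = 0.006128 × 0.11 / 0.0021 = 0.321 m/d

0.321 m/d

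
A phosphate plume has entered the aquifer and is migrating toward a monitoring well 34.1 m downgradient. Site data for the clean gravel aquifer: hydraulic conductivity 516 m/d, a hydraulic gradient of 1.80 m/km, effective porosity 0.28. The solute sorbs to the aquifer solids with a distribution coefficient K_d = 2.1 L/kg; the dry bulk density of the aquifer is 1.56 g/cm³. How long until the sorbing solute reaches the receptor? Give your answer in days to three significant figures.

q = Ki = 516 × 0.0018 = 0.9288 m/d
v = Ki/n = 516·0.0018/0.28 = 3.317 m/d
Retardation R = 1 + ρ_b·K_d/n = 1 + 1.56×2.1/0.28 = 12.70
Contaminant velocity v_c = v/R = 3.317/12.70 = 0.2612 m/d
t = L/v_c = 34.1/0.2612 = 130.6 d

131 days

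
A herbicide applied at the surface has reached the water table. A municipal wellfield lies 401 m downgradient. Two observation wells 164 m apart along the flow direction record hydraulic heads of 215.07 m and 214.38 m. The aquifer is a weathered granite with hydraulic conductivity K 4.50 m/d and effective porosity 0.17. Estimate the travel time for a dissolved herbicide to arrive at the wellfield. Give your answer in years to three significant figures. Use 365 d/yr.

9.86 years

Hydraulic gradient i = (215.07 − 214.38) / 164 = 0.69 / 164 = 0.004207
Darcy flux q = K·i = 4.50 × 0.004207 = 0.01893 m/d
v_s = q/n_e = 0.01893/0.17 = 0.1114 m/d
t = L / v = 401 / 0.1114 = 3601 d
   = 3601 / 365 = 9.86 yr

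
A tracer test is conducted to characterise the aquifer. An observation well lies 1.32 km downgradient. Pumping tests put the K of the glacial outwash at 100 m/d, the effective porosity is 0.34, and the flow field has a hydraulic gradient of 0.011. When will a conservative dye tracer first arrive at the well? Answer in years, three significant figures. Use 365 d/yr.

Specific discharge q = 100 × 0.011 = 1.100 m/d
Average linear velocity = 1.100 / 0.34 = 3.235 m/d
L = 1.32 km = 1320 m
t = L / v = 1320 / 3.235 = 408.0 d
   = 408.0 / 365 = 1.12 yr

1.12 years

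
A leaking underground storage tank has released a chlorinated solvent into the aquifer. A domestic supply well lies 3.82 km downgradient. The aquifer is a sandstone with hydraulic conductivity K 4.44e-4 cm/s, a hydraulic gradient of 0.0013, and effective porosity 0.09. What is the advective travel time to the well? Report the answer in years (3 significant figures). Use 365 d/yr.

1890 years

K = 4.44e-4 cm/s × 864 = 0.3836 m/d
q = Ki = 0.3836 × 0.0013 = 4.987e-4 m/d
Seepage velocity v = q / n = 4.987e-4 / 0.09 = 0.005541 m/d
L = 3.82 km = 3820 m
t = L / v = 3820 / 0.005541 = 689400 d
   = 689400 / 365 = 1890 yr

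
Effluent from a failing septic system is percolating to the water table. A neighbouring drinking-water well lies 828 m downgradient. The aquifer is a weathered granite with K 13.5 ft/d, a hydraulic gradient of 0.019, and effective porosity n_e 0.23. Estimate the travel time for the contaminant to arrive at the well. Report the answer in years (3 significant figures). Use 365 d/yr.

6.67 years

K = 13.5 ft/d × 0.3048 = 4.115 m/d
Specific discharge q = 4.115 × 0.019 = 0.07818 m/d
v = Ki/n = 4.115·0.019/0.23 = 0.3399 m/d
t = L / v = 828 / 0.3399 = 2436 d
   = 2436 / 365 = 6.67 yr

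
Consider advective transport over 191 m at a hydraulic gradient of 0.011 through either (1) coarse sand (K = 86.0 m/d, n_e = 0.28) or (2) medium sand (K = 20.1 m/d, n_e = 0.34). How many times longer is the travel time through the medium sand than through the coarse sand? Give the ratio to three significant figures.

5.20

Unit 1 (coarse sand): v = 86.0×0.011/0.28 = 3.379 m/d, t = 191/3.379 = 56.53 d
Unit 2 (medium sand): v = 20.1×0.011/0.34 = 0.6503 m/d, t = 191/0.6503 = 293.7 d
t(medium sand) / t(coarse sand) = 293.7/56.53 = 5.20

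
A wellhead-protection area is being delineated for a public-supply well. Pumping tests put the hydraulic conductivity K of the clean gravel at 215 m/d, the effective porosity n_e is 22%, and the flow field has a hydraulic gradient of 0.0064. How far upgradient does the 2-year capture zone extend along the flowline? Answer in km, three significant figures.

4.57 km

q = Ki = 215 × 0.0064 = 1.376 m/d
Seepage velocity v = q / n = 1.376 / 0.22 = 6.255 m/d
T = 2 yr × 365 = 730 d
L = v × T = 6.255 × 730 = 4566 m
   = 4.57 km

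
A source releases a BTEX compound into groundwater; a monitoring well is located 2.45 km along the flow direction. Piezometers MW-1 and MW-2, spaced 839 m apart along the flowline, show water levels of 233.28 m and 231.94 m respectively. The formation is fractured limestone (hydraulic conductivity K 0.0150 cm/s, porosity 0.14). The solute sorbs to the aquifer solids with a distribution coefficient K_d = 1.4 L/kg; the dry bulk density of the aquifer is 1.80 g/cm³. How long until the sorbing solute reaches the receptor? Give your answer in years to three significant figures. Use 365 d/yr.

Hydraulic gradient i = (233.28 − 231.94) / 839 = 1.34 / 839 = 0.001597
K = 0.0150 cm/s × 864 = 12.96 m/d
Specific discharge q = 12.96 × 0.001597 = 0.02070 m/d
Seepage velocity v = q / n = 0.02070 / 0.14 = 0.1478 m/d
Retardation R = 1 + ρ_b·K_d/n = 1 + 1.80×1.4/0.14 = 19.00
Contaminant velocity v_c = v/R = 0.1478/19.00 = 0.007782 m/d
L = 2.45 km = 2450 m
t = L/v_c = 2450/0.007782 = 314800 d
   = 314800/365 = 863 yr

863 years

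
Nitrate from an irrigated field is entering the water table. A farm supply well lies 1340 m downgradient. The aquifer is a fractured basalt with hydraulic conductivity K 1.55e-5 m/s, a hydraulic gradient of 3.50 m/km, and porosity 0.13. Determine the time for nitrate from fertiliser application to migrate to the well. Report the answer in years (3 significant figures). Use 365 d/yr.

K = 1.55e-5 m/s × 86400 s/d = 1.339 m/d
Darcy flux q = K·i = 1.339 × 0.0035 = 0.004687 m/d
v_s = q/n_e = 0.004687/0.13 = 0.03606 m/d
t = L / v = 1340 / 0.03606 = 37170 d
   = 37170 / 365 = 102 yr

102 years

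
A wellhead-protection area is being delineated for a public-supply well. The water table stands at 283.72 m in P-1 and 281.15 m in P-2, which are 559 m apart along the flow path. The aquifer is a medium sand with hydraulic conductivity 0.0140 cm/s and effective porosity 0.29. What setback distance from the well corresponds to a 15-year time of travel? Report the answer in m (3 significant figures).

Hydraulic gradient i = (283.72 − 281.15) / 559 = 2.57 / 559 = 0.004597
K = 0.0140 cm/s × 864 = 12.10 m/d
Darcy flux q = K·i = 12.10 × 0.004597 = 0.05561 m/d
Seepage velocity v = q / n = 0.05561 / 0.29 = 0.1918 m/d
T = 15 yr × 365 = 5475 d
L = v × T = 0.1918 × 5475 = 1050 m

1050 m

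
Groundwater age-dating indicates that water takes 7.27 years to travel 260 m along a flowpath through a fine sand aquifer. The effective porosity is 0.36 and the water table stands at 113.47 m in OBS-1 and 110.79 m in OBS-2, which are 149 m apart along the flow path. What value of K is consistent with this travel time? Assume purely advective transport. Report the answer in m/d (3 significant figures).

Hydraulic gradient i = (113.47 − 110.79) / 149 = 2.68 / 149 = 0.01799
t = 7.27 years = 2654 d
v = L / t = 260 / 2654 = 0.09798 m/d
K = v · n / i = 0.09798 × 0.36 / 0.01799 = 1.96 m/d

1.96 m/d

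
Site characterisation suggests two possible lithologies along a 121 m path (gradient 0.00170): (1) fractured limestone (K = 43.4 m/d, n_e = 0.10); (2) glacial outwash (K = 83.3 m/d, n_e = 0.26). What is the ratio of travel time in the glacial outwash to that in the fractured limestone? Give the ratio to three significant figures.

1.35

Unit 1 (fractured limestone): v = 43.4×0.0017/0.10 = 0.7378 m/d, t = 121/0.7378 = 164.0 d
Unit 2 (glacial outwash): v = 83.3×0.0017/0.26 = 0.5447 m/d, t = 121/0.5447 = 222.2 d
t(glacial outwash) / t(fractured limestone) = 222.2/164.0 = 1.35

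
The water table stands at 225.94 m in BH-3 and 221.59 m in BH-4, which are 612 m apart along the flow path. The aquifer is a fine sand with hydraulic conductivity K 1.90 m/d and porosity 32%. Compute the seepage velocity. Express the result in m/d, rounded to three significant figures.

0.0422 m/d

Hydraulic gradient i = (225.94 − 221.59) / 612 = 4.35 / 612 = 0.007108
Specific discharge q = 1.90 × 0.007108 = 0.01350 m/d
Average linear velocity = 0.01350 / 0.32 = 0.04220 m/d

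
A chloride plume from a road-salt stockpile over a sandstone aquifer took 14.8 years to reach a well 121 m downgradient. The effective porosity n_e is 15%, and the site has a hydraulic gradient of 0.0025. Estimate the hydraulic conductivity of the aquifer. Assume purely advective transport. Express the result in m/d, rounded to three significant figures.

1.34 m/d

t = 14.8 years = 5402 d
v = L / t = 121 / 5402 = 0.02240 m/d
K = v · n / i = 0.02240 × 0.15 / 0.0025 = 1.34 m/d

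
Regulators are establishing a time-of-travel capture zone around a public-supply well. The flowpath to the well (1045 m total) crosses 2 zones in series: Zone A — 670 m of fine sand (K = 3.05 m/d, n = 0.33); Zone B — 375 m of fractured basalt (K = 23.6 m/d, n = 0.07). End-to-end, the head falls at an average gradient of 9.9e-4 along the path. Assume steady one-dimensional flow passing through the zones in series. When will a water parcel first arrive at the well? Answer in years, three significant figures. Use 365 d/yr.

154 years

For zones in series the flux q is common to all zones; the equivalent conductivity is the harmonic (thickness-weighted) mean, K_eq = L_total / Σ(L_j/K_j).
Σ(L/K) = 670/3.05 + 375/23.6 = 219.7 + 15.89 = 235.6 d
K_eq = L_total / Σ(L/K) = 1045 / 235.6 = 4.436 m/d
q = K_eq · i = 4.436 × 9.9e-4 = 0.004392 m/d (same in every zone)
Zone A: v = q/n = 0.004392/0.33 = 0.01331 m/d → t_A = 670/0.01331 = 50340 d
Zone B: v = q/n = 0.004392/0.07 = 0.06274 m/d → t_B = 375/0.06274 = 5977 d
Total t = 50340 + 5977 = 56320 d
   = 56320 / 365 = 154 yr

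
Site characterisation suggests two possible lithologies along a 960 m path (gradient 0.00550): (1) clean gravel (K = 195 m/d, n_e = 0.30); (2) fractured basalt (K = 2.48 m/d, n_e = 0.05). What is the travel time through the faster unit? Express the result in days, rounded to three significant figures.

Unit 1 (clean gravel): v = 195×0.0055/0.30 = 3.575 m/d, t = 960/3.575 = 268.5 d
Unit 2 (fractured basalt): v = 2.48×0.0055/0.05 = 0.2728 m/d, t = 960/0.2728 = 3519 d
Faster unit: t = 269 d

269 days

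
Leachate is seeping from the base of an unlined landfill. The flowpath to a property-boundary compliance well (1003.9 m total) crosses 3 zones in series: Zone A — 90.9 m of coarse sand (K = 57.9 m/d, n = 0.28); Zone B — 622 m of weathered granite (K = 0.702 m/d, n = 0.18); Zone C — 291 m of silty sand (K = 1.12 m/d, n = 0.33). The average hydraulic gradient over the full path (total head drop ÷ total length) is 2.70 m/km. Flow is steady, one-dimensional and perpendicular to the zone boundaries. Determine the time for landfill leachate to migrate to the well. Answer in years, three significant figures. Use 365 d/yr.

271 years

For zones in series the flux q is common to all zones; the equivalent conductivity is the harmonic (thickness-weighted) mean, K_eq = L_total / Σ(L_j/K_j).
Σ(L/K) = 90.9/57.9 + 622/0.702 + 291/1.12 = 1.570 + 886.0 + 259.8 = 1147 d
K_eq = L_total / Σ(L/K) = 1003.9 / 1147 = 0.8749 m/d
q = K_eq · i = 0.8749 × 0.0027 = 0.002362 m/d (same in every zone)
Zone A: v = q/n = 0.002362/0.28 = 0.008437 m/d → t_A = 90.9/0.008437 = 10770 d
Zone B: v = q/n = 0.002362/0.18 = 0.01312 m/d → t_B = 622/0.01312 = 47400 d
Zone C: v = q/n = 0.002362/0.33 = 0.007158 m/d → t_C = 291/0.007158 = 40650 d
Total t = 10770 + 47400 + 40650 = 98820 d
   = 98820 / 365 = 271 yr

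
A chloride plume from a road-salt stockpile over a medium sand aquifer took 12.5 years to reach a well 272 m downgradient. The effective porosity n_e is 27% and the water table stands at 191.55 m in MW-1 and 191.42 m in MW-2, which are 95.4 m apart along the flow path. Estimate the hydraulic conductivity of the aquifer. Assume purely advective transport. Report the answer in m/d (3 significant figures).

11.8 m/d

Hydraulic gradient i = (191.55 − 191.42) / 95.4 = 0.13 / 95.4 = 0.001363
t = 12.5 years = 4563 d
v = L / t = 272 / 4563 = 0.05962 m/d
K = v · n / i = 0.05962 × 0.27 / 0.001363 = 11.8 m/d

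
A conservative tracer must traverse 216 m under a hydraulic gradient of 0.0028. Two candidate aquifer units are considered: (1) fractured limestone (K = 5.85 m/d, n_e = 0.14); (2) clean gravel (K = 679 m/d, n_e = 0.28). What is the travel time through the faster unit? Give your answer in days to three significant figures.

Unit 1 (fractured limestone): v = 5.85×0.0028/0.14 = 0.1170 m/d, t = 216/0.1170 = 1846 d
Unit 2 (clean gravel): v = 679×0.0028/0.28 = 6.790 m/d, t = 216/6.790 = 31.81 d
Faster unit: t = 31.8 d

31.8 days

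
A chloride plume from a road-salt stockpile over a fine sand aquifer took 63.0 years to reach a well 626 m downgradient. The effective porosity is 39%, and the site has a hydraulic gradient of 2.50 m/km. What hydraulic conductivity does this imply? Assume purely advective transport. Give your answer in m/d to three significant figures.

4.25 m/d

t = 63.0 years = 23000 d
v = L / t = 626 / 23000 = 0.02722 m/d
K = v · n / i = 0.02722 × 0.39 / 0.0025 = 4.25 m/d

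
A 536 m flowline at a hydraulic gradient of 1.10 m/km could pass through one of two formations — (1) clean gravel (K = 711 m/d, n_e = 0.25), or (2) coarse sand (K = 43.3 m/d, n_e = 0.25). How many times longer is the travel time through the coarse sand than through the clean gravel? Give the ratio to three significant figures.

Unit 1 (clean gravel): v = 711×0.0011/0.25 = 3.128 m/d, t = 536/3.128 = 171.3 d
Unit 2 (coarse sand): v = 43.3×0.0011/0.25 = 0.1905 m/d, t = 536/0.1905 = 2813 d
t(coarse sand) / t(clean gravel) = 2813/171.3 = 16.4

16.4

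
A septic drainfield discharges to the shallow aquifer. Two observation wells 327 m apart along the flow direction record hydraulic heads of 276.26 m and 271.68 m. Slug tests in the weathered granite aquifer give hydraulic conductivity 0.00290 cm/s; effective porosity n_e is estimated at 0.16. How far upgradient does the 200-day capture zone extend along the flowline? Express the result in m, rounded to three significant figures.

43.9 m

Hydraulic gradient i = (276.26 − 271.68) / 327 = 4.58 / 327 = 0.01401
K = 0.00290 cm/s × 864 = 2.506 m/d
q = Ki = 2.506 × 0.01401 = 0.03509 m/d
Average linear velocity = 0.03509 / 0.16 = 0.2193 m/d
L = v × T = 0.2193 × 200 = 43.87 m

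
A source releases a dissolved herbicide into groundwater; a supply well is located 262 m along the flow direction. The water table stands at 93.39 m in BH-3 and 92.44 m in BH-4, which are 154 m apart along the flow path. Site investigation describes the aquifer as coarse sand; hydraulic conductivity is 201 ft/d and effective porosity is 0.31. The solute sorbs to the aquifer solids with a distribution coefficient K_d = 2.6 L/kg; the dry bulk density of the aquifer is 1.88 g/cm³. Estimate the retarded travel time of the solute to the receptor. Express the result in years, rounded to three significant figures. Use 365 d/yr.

9.87 years

Hydraulic gradient i = (93.39 − 92.44) / 154 = 0.95 / 154 = 0.006169
K = 201 ft/d × 0.3048 = 61.26 m/d
Darcy flux q = K·i = 61.26 × 0.006169 = 0.3779 m/d
v = Ki/n = 61.26·0.006169/0.31 = 1.219 m/d
Retardation R = 1 + ρ_b·K_d/n = 1 + 1.88×2.6/0.31 = 16.77
Contaminant velocity v_c = v/R = 1.219/16.77 = 0.07271 m/d
t = L/v_c = 262/0.07271 = 3603 d
   = 3603/365 = 9.87 yr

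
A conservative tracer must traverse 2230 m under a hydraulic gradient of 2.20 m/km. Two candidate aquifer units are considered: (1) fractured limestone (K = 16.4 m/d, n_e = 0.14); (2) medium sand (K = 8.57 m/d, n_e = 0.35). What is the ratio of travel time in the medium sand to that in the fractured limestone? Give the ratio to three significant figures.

4.78

Unit 1 (fractured limestone): v = 16.4×0.0022/0.14 = 0.2577 m/d, t = 2230/0.2577 = 8653 d
Unit 2 (medium sand): v = 8.57×0.0022/0.35 = 0.05387 m/d, t = 2230/0.05387 = 41400 d
t(medium sand) / t(fractured limestone) = 41400/8653 = 4.78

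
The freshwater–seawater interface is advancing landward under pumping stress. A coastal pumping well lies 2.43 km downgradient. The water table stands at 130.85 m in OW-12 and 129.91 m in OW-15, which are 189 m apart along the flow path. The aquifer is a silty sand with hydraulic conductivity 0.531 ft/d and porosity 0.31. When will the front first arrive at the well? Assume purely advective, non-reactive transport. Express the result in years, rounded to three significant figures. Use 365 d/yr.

2560 years

Hydraulic gradient i = (130.85 − 129.91) / 189 = 0.94 / 189 = 0.004974
K = 0.531 ft/d × 0.3048 = 0.1618 m/d
Darcy flux q = K·i = 0.1618 × 0.004974 = 8.050e-4 m/d
v = Ki/n = 0.1618·0.004974/0.31 = 0.002597 m/d
L = 2.43 km = 2430 m
t = L / v = 2430 / 0.002597 = 935800 d
   = 935800 / 365 = 2560 yr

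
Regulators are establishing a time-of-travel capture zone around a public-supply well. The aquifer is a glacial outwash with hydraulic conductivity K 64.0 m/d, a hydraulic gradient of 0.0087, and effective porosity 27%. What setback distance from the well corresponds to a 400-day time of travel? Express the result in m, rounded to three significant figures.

Specific discharge q = 64.0 × 0.0087 = 0.5568 m/d
Average linear velocity = 0.5568 / 0.27 = 2.062 m/d
L = v × T = 2.062 × 400 = 824.9 m

825 m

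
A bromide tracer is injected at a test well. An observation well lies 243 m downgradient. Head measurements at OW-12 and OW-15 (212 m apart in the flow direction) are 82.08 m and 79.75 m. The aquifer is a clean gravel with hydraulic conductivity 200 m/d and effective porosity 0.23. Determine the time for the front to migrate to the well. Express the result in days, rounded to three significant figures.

25.4 days

Hydraulic gradient i = (82.08 − 79.75) / 212 = 2.33 / 212 = 0.01099
q = Ki = 200 × 0.01099 = 2.198 m/d
v_s = q/n_e = 2.198/0.23 = 9.557 m/d
t = L / v = 243 / 9.557 = 25.43 d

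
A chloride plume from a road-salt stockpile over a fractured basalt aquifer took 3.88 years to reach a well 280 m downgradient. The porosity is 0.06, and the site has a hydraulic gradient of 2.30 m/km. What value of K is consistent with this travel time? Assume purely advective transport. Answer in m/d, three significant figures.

5.16 m/d

t = 3.88 years = 1416 d
v = L / t = 280 / 1416 = 0.1977 m/d
K = v · n / i = 0.1977 × 0.06 / 0.0023 = 5.16 m/d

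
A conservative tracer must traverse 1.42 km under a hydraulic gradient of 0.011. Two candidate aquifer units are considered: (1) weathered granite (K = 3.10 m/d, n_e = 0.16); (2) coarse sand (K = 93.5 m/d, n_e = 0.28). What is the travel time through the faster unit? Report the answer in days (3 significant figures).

387 days

Unit 1 (weathered granite): v = 3.10×0.011/0.16 = 0.2131 m/d, t = 1420/0.2131 = 6663 d
Unit 2 (coarse sand): v = 93.5×0.011/0.28 = 3.673 m/d, t = 1420/3.673 = 386.6 d
Faster unit: t = 387 d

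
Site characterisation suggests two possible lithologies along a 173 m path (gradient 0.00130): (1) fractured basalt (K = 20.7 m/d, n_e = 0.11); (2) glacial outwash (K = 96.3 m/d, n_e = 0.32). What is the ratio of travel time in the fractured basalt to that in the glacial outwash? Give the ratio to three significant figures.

Unit 1 (fractured basalt): v = 20.7×0.0013/0.11 = 0.2446 m/d, t = 173/0.2446 = 707.2 d
Unit 2 (glacial outwash): v = 96.3×0.0013/0.32 = 0.3912 m/d, t = 173/0.3912 = 442.2 d
t(fractured basalt) / t(glacial outwash) = 707.2/442.2 = 1.60

1.60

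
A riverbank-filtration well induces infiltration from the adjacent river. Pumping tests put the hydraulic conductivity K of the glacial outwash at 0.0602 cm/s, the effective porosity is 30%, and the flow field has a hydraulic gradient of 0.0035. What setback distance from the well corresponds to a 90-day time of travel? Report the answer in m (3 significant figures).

K = 0.0602 cm/s × 864 = 52.01 m/d
Specific discharge q = 52.01 × 0.0035 = 0.1820 m/d
v_s = q/n_e = 0.1820/0.30 = 0.6068 m/d
L = v × T = 0.6068 × 90 = 54.61 m

54.6 m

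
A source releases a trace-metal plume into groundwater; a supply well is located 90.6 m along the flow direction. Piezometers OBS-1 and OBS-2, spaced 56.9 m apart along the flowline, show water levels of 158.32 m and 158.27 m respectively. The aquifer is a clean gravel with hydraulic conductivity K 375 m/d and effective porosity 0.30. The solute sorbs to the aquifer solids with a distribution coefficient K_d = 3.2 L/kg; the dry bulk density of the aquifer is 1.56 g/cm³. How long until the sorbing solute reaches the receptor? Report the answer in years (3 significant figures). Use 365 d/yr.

Hydraulic gradient i = (158.32 − 158.27) / 56.9 = 0.05 / 56.9 = 8.787e-4
Darcy flux q = K·i = 375 × 8.787e-4 = 0.3295 m/d
Average linear velocity = 0.3295 / 0.30 = 1.098 m/d
Retardation R = 1 + ρ_b·K_d/n = 1 + 1.56×3.2/0.30 = 17.64
Contaminant velocity v_c = v/R = 1.098/17.64 = 0.06227 m/d
t = L/v_c = 90.6/0.06227 = 1455 d
   = 1455/365 = 3.99 yr

3.99 years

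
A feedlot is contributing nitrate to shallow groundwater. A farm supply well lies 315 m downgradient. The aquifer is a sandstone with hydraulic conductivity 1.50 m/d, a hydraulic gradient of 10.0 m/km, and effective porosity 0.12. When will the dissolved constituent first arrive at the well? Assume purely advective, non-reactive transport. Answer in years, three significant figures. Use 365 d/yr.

q = Ki = 1.50 × 0.010 = 0.01500 m/d
v_s = q/n_e = 0.01500/0.12 = 0.1250 m/d
t = L / v = 315 / 0.1250 = 2520 d
   = 2520 / 365 = 6.90 yr

6.90 years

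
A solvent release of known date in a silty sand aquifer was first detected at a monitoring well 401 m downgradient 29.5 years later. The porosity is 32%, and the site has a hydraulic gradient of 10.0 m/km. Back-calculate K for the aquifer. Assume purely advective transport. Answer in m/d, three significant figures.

1.19 m/d

t = 29.5 years = 10770 d
v = L / t = 401 / 10770 = 0.03724 m/d
K = v · n / i = 0.03724 × 0.32 / 0.010 = 1.19 m/d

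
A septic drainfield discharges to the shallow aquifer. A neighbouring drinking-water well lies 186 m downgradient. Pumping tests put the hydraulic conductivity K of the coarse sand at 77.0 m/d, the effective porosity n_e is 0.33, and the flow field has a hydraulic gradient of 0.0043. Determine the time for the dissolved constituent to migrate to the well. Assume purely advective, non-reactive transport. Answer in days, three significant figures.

q = Ki = 77.0 × 0.0043 = 0.3311 m/d
Average linear velocity = 0.3311 / 0.33 = 1.003 m/d
t = L / v = 186 / 1.003 = 185.4 d

185 days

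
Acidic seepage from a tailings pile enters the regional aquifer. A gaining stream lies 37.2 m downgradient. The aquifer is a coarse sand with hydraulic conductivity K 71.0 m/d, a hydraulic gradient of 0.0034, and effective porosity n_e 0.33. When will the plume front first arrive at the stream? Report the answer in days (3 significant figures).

Specific discharge q = 71.0 × 0.0034 = 0.2414 m/d
Average linear velocity = 0.2414 / 0.33 = 0.7315 m/d
t = L / v = 37.2 / 0.7315 = 50.85 d

50.9 days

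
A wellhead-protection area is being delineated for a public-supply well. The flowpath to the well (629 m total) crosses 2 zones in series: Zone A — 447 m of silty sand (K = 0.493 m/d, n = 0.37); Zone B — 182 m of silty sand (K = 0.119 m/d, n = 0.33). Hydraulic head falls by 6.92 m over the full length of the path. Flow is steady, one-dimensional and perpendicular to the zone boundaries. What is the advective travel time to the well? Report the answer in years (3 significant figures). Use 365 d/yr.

Steady 1-D flow in series ⇒ the Darcy flux q is identical in every zone and the zone head losses add (resistances L/K in series).
Σ(L/K) = 447/0.493 + 182/0.119 = 906.7 + 1529 = 2436 d
q = ΔH / Σ(L/K) = 6.92 / 2436 = 0.002841 m/d (same in every zone)
Zone A: v = q/n = 0.002841/0.37 = 0.007677 m/d → t_A = 447/0.007677 = 58220 d
Zone B: v = q/n = 0.002841/0.33 = 0.008608 m/d → t_B = 182/0.008608 = 21140 d
Total t = 58220 + 21140 = 79370 d
   = 79370 / 365 = 217 yr

217 years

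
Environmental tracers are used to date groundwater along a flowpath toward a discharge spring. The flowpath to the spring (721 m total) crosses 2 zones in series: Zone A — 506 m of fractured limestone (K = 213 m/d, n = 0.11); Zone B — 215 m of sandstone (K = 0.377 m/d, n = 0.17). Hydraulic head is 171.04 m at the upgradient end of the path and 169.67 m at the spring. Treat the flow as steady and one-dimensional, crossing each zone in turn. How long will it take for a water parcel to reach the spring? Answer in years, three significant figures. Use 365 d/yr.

106 years

Total head drop ΔH = 171.04 − 169.67 = 1.37 m
Steady 1-D flow in series ⇒ the Darcy flux q is identical in every zone and the zone head losses add (resistances L/K in series).
Σ(L/K) = 506/213 + 215/0.377 = 2.376 + 570.3 = 572.7 d
q = ΔH / Σ(L/K) = 1.37 / 572.7 = 0.002392 m/d (same in every zone)
Zone A: v = q/n = 0.002392/0.11 = 0.02175 m/d → t_A = 506/0.02175 = 23270 d
Zone B: v = q/n = 0.002392/0.17 = 0.01407 m/d → t_B = 215/0.01407 = 15280 d
Total t = 23270 + 15280 = 38540 d
   = 38540 / 365 = 106 yr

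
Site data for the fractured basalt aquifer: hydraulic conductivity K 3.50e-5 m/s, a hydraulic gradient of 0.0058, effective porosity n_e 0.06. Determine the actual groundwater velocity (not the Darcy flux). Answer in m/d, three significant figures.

0.292 m/d

K = 3.50e-5 m/s × 86400 s/d = 3.024 m/d
q = Ki = 3.024 × 0.0058 = 0.01754 m/d
v = Ki/n = 3.024·0.0058/0.06 = 0.2923 m/d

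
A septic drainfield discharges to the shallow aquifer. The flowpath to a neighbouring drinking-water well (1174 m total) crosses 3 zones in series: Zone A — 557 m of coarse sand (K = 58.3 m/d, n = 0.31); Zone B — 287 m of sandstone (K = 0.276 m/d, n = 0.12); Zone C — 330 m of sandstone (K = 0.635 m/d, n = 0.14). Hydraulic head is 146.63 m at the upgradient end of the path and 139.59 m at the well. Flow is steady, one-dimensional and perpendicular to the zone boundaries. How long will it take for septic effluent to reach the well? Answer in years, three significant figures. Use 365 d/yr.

155 years

Total head drop ΔH = 146.63 − 139.59 = 7.04 m
Continuity: the same q passes through each zone, so ΔH = q·Σ(L_j/K_j) — the zones act as resistances in series.
Σ(L/K) = 557/58.3 + 287/0.276 + 330/0.635 = 9.554 + 1040 + 519.7 = 1569 d
q = ΔH / Σ(L/K) = 7.04 / 1569 = 0.004487 m/d (same in every zone)
Zone A: v = q/n = 0.004487/0.31 = 0.01447 m/d → t_A = 557/0.01447 = 38490 d
Zone B: v = q/n = 0.004487/0.12 = 0.03739 m/d → t_B = 287/0.03739 = 7676 d
Zone C: v = q/n = 0.004487/0.14 = 0.03205 m/d → t_C = 330/0.03205 = 10300 d
Total t = 38490 + 7676 + 10300 = 56460 d
   = 56460 / 365 = 155 yr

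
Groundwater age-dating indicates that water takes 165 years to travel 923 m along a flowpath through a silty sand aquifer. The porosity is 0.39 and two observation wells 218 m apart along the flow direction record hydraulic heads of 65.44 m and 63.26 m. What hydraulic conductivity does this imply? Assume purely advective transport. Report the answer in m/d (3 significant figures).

Hydraulic gradient i = (65.44 − 63.26) / 218 = 2.18 / 218 = 0.01000
t = 165 years = 60230 d
v = L / t = 923 / 60230 = 0.01533 m/d
K = v · n / i = 0.01533 × 0.39 / 0.01000 = 0.598 m/d

0.598 m/d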